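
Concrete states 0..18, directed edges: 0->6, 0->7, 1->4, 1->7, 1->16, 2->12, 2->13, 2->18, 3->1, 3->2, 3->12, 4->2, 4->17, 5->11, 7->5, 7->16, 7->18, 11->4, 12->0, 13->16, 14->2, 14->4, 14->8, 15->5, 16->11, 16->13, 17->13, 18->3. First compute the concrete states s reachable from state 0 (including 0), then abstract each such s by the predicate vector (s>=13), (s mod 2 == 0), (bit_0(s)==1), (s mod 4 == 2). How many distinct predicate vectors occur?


BFS from 0:
Concrete reachable: {0, 1, 2, 3, 4, 5, 6, 7, 11, 12, 13, 16, 17, 18}
Abstract via predicates (s>=13), (s mod 2 == 0), (bit_0(s)==1), (s mod 4 == 2):
  (0,0,1,0) <- {1, 3, 5, 7, 11}
  (0,1,0,0) <- {0, 4, 12}
  (0,1,0,1) <- {2, 6}
  (1,0,1,0) <- {13, 17}
  (1,1,0,0) <- {16}
  (1,1,0,1) <- {18}
Distinct abstract states = 6

6


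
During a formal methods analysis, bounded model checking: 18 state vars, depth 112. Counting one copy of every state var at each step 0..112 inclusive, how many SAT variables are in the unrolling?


BMC unrolls to depth k, creating one copy of each state var for steps 0..k.
Step count = 112 + 1 = 113 (steps 0 through 112)
Vars per step = 18
Total = 18 * 113 = 2034

2034


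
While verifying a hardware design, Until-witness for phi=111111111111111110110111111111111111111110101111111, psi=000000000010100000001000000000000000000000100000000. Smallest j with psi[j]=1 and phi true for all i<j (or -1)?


(phi U psi) at 0: need smallest j with psi[j]=1 and phi[i]=1 for all i in [0,j).
Scan from step 0:
  step 0: phi=1, psi=0 -> continue
  step 1: phi=1, psi=0 -> continue
  step 2: phi=1, psi=0 -> continue
  step 3: phi=1, psi=0 -> continue
  step 10: psi=1 and phi held for [0,10) -> witness found
Witness step = 10

10


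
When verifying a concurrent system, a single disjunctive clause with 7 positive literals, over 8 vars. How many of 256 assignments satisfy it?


Step 1: Total=2^8=256
Step 2: Unsat when all 7 false: 2^1=2
Step 3: Sat=256-2=254

254


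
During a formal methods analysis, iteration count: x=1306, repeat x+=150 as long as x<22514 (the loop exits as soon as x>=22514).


Step 1: x goes from 1306 toward 22514 by 150; the body runs while x<22514, so iterations = ceil((bound-start)/step)
Step 2: Distance=21208
Step 3: ceil(21208/150)=142

142


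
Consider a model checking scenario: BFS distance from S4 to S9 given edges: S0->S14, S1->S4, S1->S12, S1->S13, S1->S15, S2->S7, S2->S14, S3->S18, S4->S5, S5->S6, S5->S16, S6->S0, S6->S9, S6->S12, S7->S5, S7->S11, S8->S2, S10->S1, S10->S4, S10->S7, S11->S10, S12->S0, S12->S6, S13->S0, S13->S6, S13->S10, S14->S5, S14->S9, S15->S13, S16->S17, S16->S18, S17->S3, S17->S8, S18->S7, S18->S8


BFS layer-by-layer from S4:
  dist 0: {S4}
  dist 1: {S5}
  dist 2: {S6, S16}
  dist 3: {S0, S9, S12, S17, S18}
  -> S9 reached at distance 3
Shortest path length = 3

3


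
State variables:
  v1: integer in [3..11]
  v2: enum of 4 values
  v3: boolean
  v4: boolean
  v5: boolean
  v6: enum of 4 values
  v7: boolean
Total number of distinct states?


State space = product of domain sizes of all variables.
Domain sizes:
  v1 (integer in [3..11]): 9
  v2 (enum of 4 values): 4
  v3 (boolean): 2
  v4 (boolean): 2
  v5 (boolean): 2
  v6 (enum of 4 values): 4
  v7 (boolean): 2
Product = 9 * 4 * 2 * 2 * 2 * 4 * 2 = 2304

2304


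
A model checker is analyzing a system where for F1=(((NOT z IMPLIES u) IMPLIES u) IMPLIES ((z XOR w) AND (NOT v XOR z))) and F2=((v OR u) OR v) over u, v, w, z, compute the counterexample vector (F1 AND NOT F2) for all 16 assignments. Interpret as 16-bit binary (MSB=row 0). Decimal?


F1 = (((NOT z IMPLIES u) IMPLIES u) IMPLIES ((z XOR w) AND (NOT v XOR z)))
F2 = ((v OR u) OR v)
Counterexample to F1=>F2 is where F1=1 and F2=0.
Evaluate each row (bits = u,v,w,z, MSB first):
  row 0 [0000]: F1=0 F2=0 -> F1&~F2 -> 0
  row 1 [0001]: F1=1 F2=0 -> F1&~F2 -> 1
  row 2 [0010]: F1=1 F2=0 -> F1&~F2 -> 1
  row 3 [0011]: F1=1 F2=0 -> F1&~F2 -> 1
  row 4 [0100]: F1=0 F2=1 -> F1&~F2 -> 0
  row 5 [0101]: F1=1 F2=1 -> F1&~F2 -> 0
  row 6 [0110]: F1=0 F2=1 -> F1&~F2 -> 0
  row 7 [0111]: F1=1 F2=1 -> F1&~F2 -> 0
  row 8 [1000]: F1=0 F2=1 -> F1&~F2 -> 0
  row 9 [1001]: F1=0 F2=1 -> F1&~F2 -> 0
  row 10 [1010]: F1=1 F2=1 -> F1&~F2 -> 0
  row 11 [1011]: F1=0 F2=1 -> F1&~F2 -> 0
  row 12 [1100]: F1=0 F2=1 -> F1&~F2 -> 0
  row 13 [1101]: F1=1 F2=1 -> F1&~F2 -> 0
  row 14 [1110]: F1=0 F2=1 -> F1&~F2 -> 0
  row 15 [1111]: F1=0 F2=1 -> F1&~F2 -> 0
Full result column, 4 rows per line (u,v fixed per line; w,z runs 00..11 left to right):
  rows 0-3 [u,v=00]: 0111  = hex 7
  rows 4-7 [u,v=01]: 0000  = hex 0
  rows 8-11 [u,v=10]: 0000  = hex 0
  rows 12-15 [u,v=11]: 0000  = hex 0
Counterexample vector (row 0 .. row 15) = 0111000000000000
Output column grouped in 4s = 0111 0000 0000 0000 = 0x7000
Convert to decimal digit by digit (value = value*16 + digit):
  7 -> 7
  7*16 + 0 = 112
  112*16 + 0 = 1792
  1792*16 + 0 = 28672
Decimal = 28672

28672


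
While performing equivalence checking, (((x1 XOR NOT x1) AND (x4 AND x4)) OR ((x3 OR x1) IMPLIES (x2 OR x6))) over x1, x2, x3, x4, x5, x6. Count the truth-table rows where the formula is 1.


Formula: (((x1 XOR NOT x1) AND (x4 AND x4)) OR ((x3 OR x1) IMPLIES (x2 OR x6))) over 6 vars (64 rows)
Evaluate each row (x1, x2, x3, x4, x5, x6 as bits, MSB first):
  row 0 [000000]: (((0 XOR NOT 0) AND (0 AND 0)) OR ((0 OR 0) IMPLIES (0 OR 0))) -> 1
  row 1 [000001]: (((0 XOR NOT 0) AND (0 AND 0)) OR ((0 OR 0) IMPLIES (0 OR 1))) -> 1
  row 2 [000010]: (((0 XOR NOT 0) AND (0 AND 0)) OR ((0 OR 0) IMPLIES (0 OR 0))) -> 1
  row 3 [000011]: (((0 XOR NOT 0) AND (0 AND 0)) OR ((0 OR 0) IMPLIES (0 OR 1))) -> 1
  row 4 [000100]: (((0 XOR NOT 0) AND (1 AND 1)) OR ((0 OR 0) IMPLIES (0 OR 0))) -> 1
  (every remaining row is evaluated the same way; all 64 results are listed next)
Full result column, 8 rows per line (x1,x2,x3 fixed per line; x4,x5,x6 runs 000..111 left to right):
  rows 0-7 [x1,x2,x3=000]: 11111111  (ones: 8)
  rows 8-15 [x1,x2,x3=001]: 01011111  (ones: 6)
  rows 16-23 [x1,x2,x3=010]: 11111111  (ones: 8)
  rows 24-31 [x1,x2,x3=011]: 11111111  (ones: 8)
  rows 32-39 [x1,x2,x3=100]: 01011111  (ones: 6)
  rows 40-47 [x1,x2,x3=101]: 01011111  (ones: 6)
  rows 48-55 [x1,x2,x3=110]: 11111111  (ones: 8)
  rows 56-63 [x1,x2,x3=111]: 11111111  (ones: 8)
Count of 1-rows = 8+6+8+8+6+6+8+8 = 58

58


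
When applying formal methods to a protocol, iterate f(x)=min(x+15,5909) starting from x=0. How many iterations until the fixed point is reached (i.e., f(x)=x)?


Step 1: x=0, cap=5909, increment=15
Step 2: x grows by 15 each step until capped at 5909; fixed point is x=5909
Step 3: iterations = ceil(5909/15) = 394

394


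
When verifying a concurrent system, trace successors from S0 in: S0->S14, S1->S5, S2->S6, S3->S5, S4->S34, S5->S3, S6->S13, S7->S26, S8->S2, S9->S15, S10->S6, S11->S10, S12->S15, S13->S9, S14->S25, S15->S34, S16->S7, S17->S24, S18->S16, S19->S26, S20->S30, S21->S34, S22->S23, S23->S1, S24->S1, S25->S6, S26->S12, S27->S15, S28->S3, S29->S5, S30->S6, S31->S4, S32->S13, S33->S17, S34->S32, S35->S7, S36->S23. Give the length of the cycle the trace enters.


Trace from S0 until a state repeats:
  S0 -> S14 -> S25 -> S6 -> S13 -> S9 -> S15 -> S34 -> S32 -> S13
S13 first seen at step 4, revisited at step 9.
Cycle length = 9 - 4 = 5

5


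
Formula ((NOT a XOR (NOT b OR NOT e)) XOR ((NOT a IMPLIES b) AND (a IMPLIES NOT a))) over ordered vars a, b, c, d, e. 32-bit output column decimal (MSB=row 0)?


Formula: ((NOT a XOR (NOT b OR NOT e)) XOR ((NOT a IMPLIES b) AND (a IMPLIES NOT a))) over a, b, c, d, e (32 rows)
Evaluate each row (bits = a,b,c,d,e, MSB first):
  row 0 [00000]: ((NOT 0 XOR (NOT 0 OR NOT 0)) XOR ((NOT 0 IMPLIES 0) AND (0 IMPLIES NOT 0))) -> 0
  row 1 [00001]: ((NOT 0 XOR (NOT 0 OR NOT 1)) XOR ((NOT 0 IMPLIES 0) AND (0 IMPLIES NOT 0))) -> 0
  row 2 [00010]: ((NOT 0 XOR (NOT 0 OR NOT 0)) XOR ((NOT 0 IMPLIES 0) AND (0 IMPLIES NOT 0))) -> 0
  row 3 [00011]: ((NOT 0 XOR (NOT 0 OR NOT 1)) XOR ((NOT 0 IMPLIES 0) AND (0 IMPLIES NOT 0))) -> 0
  row 4 [00100]: ((NOT 0 XOR (NOT 0 OR NOT 0)) XOR ((NOT 0 IMPLIES 0) AND (0 IMPLIES NOT 0))) -> 0
  row 5 [00101]: ((NOT 0 XOR (NOT 0 OR NOT 1)) XOR ((NOT 0 IMPLIES 0) AND (0 IMPLIES NOT 0))) -> 0
  row 6 [00110]: ((NOT 0 XOR (NOT 0 OR NOT 0)) XOR ((NOT 0 IMPLIES 0) AND (0 IMPLIES NOT 0))) -> 0
  row 7 [00111]: ((NOT 0 XOR (NOT 0 OR NOT 1)) XOR ((NOT 0 IMPLIES 0) AND (0 IMPLIES NOT 0))) -> 0
  row 8 [01000]: ((NOT 0 XOR (NOT 1 OR NOT 0)) XOR ((NOT 0 IMPLIES 1) AND (0 IMPLIES NOT 0))) -> 1
  row 9 [01001]: ((NOT 0 XOR (NOT 1 OR NOT 1)) XOR ((NOT 0 IMPLIES 1) AND (0 IMPLIES NOT 0))) -> 0
  row 10 [01010]: ((NOT 0 XOR (NOT 1 OR NOT 0)) XOR ((NOT 0 IMPLIES 1) AND (0 IMPLIES NOT 0))) -> 1
  row 11 [01011]: ((NOT 0 XOR (NOT 1 OR NOT 1)) XOR ((NOT 0 IMPLIES 1) AND (0 IMPLIES NOT 0))) -> 0
  row 12 [01100]: ((NOT 0 XOR (NOT 1 OR NOT 0)) XOR ((NOT 0 IMPLIES 1) AND (0 IMPLIES NOT 0))) -> 1
  row 13 [01101]: ((NOT 0 XOR (NOT 1 OR NOT 1)) XOR ((NOT 0 IMPLIES 1) AND (0 IMPLIES NOT 0))) -> 0
  row 14 [01110]: ((NOT 0 XOR (NOT 1 OR NOT 0)) XOR ((NOT 0 IMPLIES 1) AND (0 IMPLIES NOT 0))) -> 1
  row 15 [01111]: ((NOT 0 XOR (NOT 1 OR NOT 1)) XOR ((NOT 0 IMPLIES 1) AND (0 IMPLIES NOT 0))) -> 0
  row 16 [10000]: ((NOT 1 XOR (NOT 0 OR NOT 0)) XOR ((NOT 1 IMPLIES 0) AND (1 IMPLIES NOT 1))) -> 1
  row 17 [10001]: ((NOT 1 XOR (NOT 0 OR NOT 1)) XOR ((NOT 1 IMPLIES 0) AND (1 IMPLIES NOT 1))) -> 1
  row 18 [10010]: ((NOT 1 XOR (NOT 0 OR NOT 0)) XOR ((NOT 1 IMPLIES 0) AND (1 IMPLIES NOT 1))) -> 1
  row 19 [10011]: ((NOT 1 XOR (NOT 0 OR NOT 1)) XOR ((NOT 1 IMPLIES 0) AND (1 IMPLIES NOT 1))) -> 1
  row 20 [10100]: ((NOT 1 XOR (NOT 0 OR NOT 0)) XOR ((NOT 1 IMPLIES 0) AND (1 IMPLIES NOT 1))) -> 1
  row 21 [10101]: ((NOT 1 XOR (NOT 0 OR NOT 1)) XOR ((NOT 1 IMPLIES 0) AND (1 IMPLIES NOT 1))) -> 1
  row 22 [10110]: ((NOT 1 XOR (NOT 0 OR NOT 0)) XOR ((NOT 1 IMPLIES 0) AND (1 IMPLIES NOT 1))) -> 1
  row 23 [10111]: ((NOT 1 XOR (NOT 0 OR NOT 1)) XOR ((NOT 1 IMPLIES 0) AND (1 IMPLIES NOT 1))) -> 1
  row 24 [11000]: ((NOT 1 XOR (NOT 1 OR NOT 0)) XOR ((NOT 1 IMPLIES 1) AND (1 IMPLIES NOT 1))) -> 1
  row 25 [11001]: ((NOT 1 XOR (NOT 1 OR NOT 1)) XOR ((NOT 1 IMPLIES 1) AND (1 IMPLIES NOT 1))) -> 0
  row 26 [11010]: ((NOT 1 XOR (NOT 1 OR NOT 0)) XOR ((NOT 1 IMPLIES 1) AND (1 IMPLIES NOT 1))) -> 1
  row 27 [11011]: ((NOT 1 XOR (NOT 1 OR NOT 1)) XOR ((NOT 1 IMPLIES 1) AND (1 IMPLIES NOT 1))) -> 0
  row 28 [11100]: ((NOT 1 XOR (NOT 1 OR NOT 0)) XOR ((NOT 1 IMPLIES 1) AND (1 IMPLIES NOT 1))) -> 1
  row 29 [11101]: ((NOT 1 XOR (NOT 1 OR NOT 1)) XOR ((NOT 1 IMPLIES 1) AND (1 IMPLIES NOT 1))) -> 0
  row 30 [11110]: ((NOT 1 XOR (NOT 1 OR NOT 0)) XOR ((NOT 1 IMPLIES 1) AND (1 IMPLIES NOT 1))) -> 1
  row 31 [11111]: ((NOT 1 XOR (NOT 1 OR NOT 1)) XOR ((NOT 1 IMPLIES 1) AND (1 IMPLIES NOT 1))) -> 0
Full result column, 4 rows per line (a,b,c fixed per line; d,e runs 00..11 left to right):
  rows 0-3 [a,b,c=000]: 0000  = hex 0
  rows 4-7 [a,b,c=001]: 0000  = hex 0
  rows 8-11 [a,b,c=010]: 1010  = hex A
  rows 12-15 [a,b,c=011]: 1010  = hex A
  rows 16-19 [a,b,c=100]: 1111  = hex F
  rows 20-23 [a,b,c=101]: 1111  = hex F
  rows 24-27 [a,b,c=110]: 1010  = hex A
  rows 28-31 [a,b,c=111]: 1010  = hex A
Output column (row 0 .. row 31) = 00000000101010101111111110101010
Output column grouped in 4s = 0000 0000 1010 1010 1111 1111 1010 1010 = 0x00AAFFAA
Convert to decimal digit by digit (value = value*16 + digit):
  0 -> 0
  0*16 + 0 = 0
  0*16 + 10 (A) = 10
  10*16 + 10 (A) = 170
  170*16 + 15 (F) = 2735
  2735*16 + 15 (F) = 43775
  43775*16 + 10 (A) = 700410
  700410*16 + 10 (A) = 11206570
Decimal = 11206570

11206570


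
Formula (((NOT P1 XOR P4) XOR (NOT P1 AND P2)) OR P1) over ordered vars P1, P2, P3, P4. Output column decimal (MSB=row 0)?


Formula: (((NOT P1 XOR P4) XOR (NOT P1 AND P2)) OR P1) over P1, P2, P3, P4 (16 rows)
Evaluate each row (bits = P1,P2,P3,P4, MSB first):
  row 0 [0000]: (((NOT 0 XOR 0) XOR (NOT 0 AND 0)) OR 0) -> 1
  row 1 [0001]: (((NOT 0 XOR 1) XOR (NOT 0 AND 0)) OR 0) -> 0
  row 2 [0010]: (((NOT 0 XOR 0) XOR (NOT 0 AND 0)) OR 0) -> 1
  row 3 [0011]: (((NOT 0 XOR 1) XOR (NOT 0 AND 0)) OR 0) -> 0
  row 4 [0100]: (((NOT 0 XOR 0) XOR (NOT 0 AND 1)) OR 0) -> 0
  row 5 [0101]: (((NOT 0 XOR 1) XOR (NOT 0 AND 1)) OR 0) -> 1
  row 6 [0110]: (((NOT 0 XOR 0) XOR (NOT 0 AND 1)) OR 0) -> 0
  row 7 [0111]: (((NOT 0 XOR 1) XOR (NOT 0 AND 1)) OR 0) -> 1
  row 8 [1000]: (((NOT 1 XOR 0) XOR (NOT 1 AND 0)) OR 1) -> 1
  row 9 [1001]: (((NOT 1 XOR 1) XOR (NOT 1 AND 0)) OR 1) -> 1
  row 10 [1010]: (((NOT 1 XOR 0) XOR (NOT 1 AND 0)) OR 1) -> 1
  row 11 [1011]: (((NOT 1 XOR 1) XOR (NOT 1 AND 0)) OR 1) -> 1
  row 12 [1100]: (((NOT 1 XOR 0) XOR (NOT 1 AND 1)) OR 1) -> 1
  row 13 [1101]: (((NOT 1 XOR 1) XOR (NOT 1 AND 1)) OR 1) -> 1
  row 14 [1110]: (((NOT 1 XOR 0) XOR (NOT 1 AND 1)) OR 1) -> 1
  row 15 [1111]: (((NOT 1 XOR 1) XOR (NOT 1 AND 1)) OR 1) -> 1
Full result column, 4 rows per line (P1,P2 fixed per line; P3,P4 runs 00..11 left to right):
  rows 0-3 [P1,P2=00]: 1010  = hex A
  rows 4-7 [P1,P2=01]: 0101  = hex 5
  rows 8-11 [P1,P2=10]: 1111  = hex F
  rows 12-15 [P1,P2=11]: 1111  = hex F
Output column (row 0 .. row 15) = 1010010111111111
Output column grouped in 4s = 1010 0101 1111 1111 = 0xA5FF
Convert to decimal digit by digit (value = value*16 + digit):
  A -> 10
  10*16 + 5 = 165
  165*16 + 15 (F) = 2655
  2655*16 + 15 (F) = 42495
Decimal = 42495

42495


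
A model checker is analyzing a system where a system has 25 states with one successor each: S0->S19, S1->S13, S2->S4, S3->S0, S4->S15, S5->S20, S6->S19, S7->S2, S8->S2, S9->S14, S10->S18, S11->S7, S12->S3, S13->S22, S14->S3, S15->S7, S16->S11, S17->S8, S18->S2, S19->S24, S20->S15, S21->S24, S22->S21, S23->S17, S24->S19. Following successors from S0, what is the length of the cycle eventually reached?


Trace from S0 until a state repeats:
  S0 -> S19 -> S24 -> S19
S19 first seen at step 1, revisited at step 3.
Cycle length = 3 - 1 = 2

2


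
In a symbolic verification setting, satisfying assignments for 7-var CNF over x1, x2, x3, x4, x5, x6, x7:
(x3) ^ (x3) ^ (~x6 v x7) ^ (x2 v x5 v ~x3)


CNF with 4 clauses over 7 vars (128 assignments).
An assignment satisfies CNF iff every clause has >=1 true literal.
Check each row (bits = x1,x2,x3,x4,x5,x6,x7; clause T/F shown):
  row 0 [0000000]: clauses=FFTT -> 0
  row 1 [0000001]: clauses=FFTT -> 0
  row 2 [0000010]: clauses=FFFT -> 0
  row 3 [0000011]: clauses=FFTT -> 0
  row 4 [0000100]: clauses=FFTT -> 0
  (every remaining row is evaluated the same way; all 128 results are listed next)
Full result column, 8 rows per line (x1,x2,x3,x4 fixed per line; x5,x6,x7 runs 000..111 left to right):
  rows 0-7 [x1,x2,x3,x4=0000]: 00000000  (ones: 0)
  rows 8-15 [x1,x2,x3,x4=0001]: 00000000  (ones: 0)
  rows 16-23 [x1,x2,x3,x4=0010]: 00001101  (ones: 3)
  rows 24-31 [x1,x2,x3,x4=0011]: 00001101  (ones: 3)
  rows 32-39 [x1,x2,x3,x4=0100]: 00000000  (ones: 0)
  rows 40-47 [x1,x2,x3,x4=0101]: 00000000  (ones: 0)
  rows 48-55 [x1,x2,x3,x4=0110]: 11011101  (ones: 6)
  rows 56-63 [x1,x2,x3,x4=0111]: 11011101  (ones: 6)
  rows 64-71 [x1,x2,x3,x4=1000]: 00000000  (ones: 0)
  rows 72-79 [x1,x2,x3,x4=1001]: 00000000  (ones: 0)
  rows 80-87 [x1,x2,x3,x4=1010]: 00001101  (ones: 3)
  rows 88-95 [x1,x2,x3,x4=1011]: 00001101  (ones: 3)
  rows 96-103 [x1,x2,x3,x4=1100]: 00000000  (ones: 0)
  rows 104-111 [x1,x2,x3,x4=1101]: 00000000  (ones: 0)
  rows 112-119 [x1,x2,x3,x4=1110]: 11011101  (ones: 6)
  rows 120-127 [x1,x2,x3,x4=1111]: 11011101  (ones: 6)
Satisfying assignments = 0+0+3+3+0+0+6+6+0+0+3+3+0+0+6+6 = 36

36


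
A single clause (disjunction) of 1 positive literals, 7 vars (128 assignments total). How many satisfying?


Step 1: Total=2^7=128
Step 2: Unsat when all 1 false: 2^6=64
Step 3: Sat=128-64=64

64


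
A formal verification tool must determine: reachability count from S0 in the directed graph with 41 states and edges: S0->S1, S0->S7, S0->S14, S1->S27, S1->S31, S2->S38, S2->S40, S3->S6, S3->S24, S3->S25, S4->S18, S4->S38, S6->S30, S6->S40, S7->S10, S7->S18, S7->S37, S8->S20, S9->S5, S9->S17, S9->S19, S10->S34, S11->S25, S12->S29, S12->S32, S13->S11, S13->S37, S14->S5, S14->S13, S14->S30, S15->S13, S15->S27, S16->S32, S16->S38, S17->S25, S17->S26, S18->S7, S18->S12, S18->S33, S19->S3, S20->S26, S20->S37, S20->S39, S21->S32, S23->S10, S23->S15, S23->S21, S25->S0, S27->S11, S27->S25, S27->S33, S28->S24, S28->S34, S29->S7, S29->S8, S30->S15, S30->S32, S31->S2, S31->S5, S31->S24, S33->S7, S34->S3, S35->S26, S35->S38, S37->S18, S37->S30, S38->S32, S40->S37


BFS from S0:
  layer 0: {S0}
  layer 1: {S1, S7, S14}
  layer 2: {S5, S10, S13, S18, S27, S30, S31, S37}
  layer 3: {S2, S11, S12, S15, S24, S25, S32, S33, S34}
  layer 4: {S3, S29, S38, S40}
  layer 5: {S6, S8}
  layer 6: {S20}
  layer 7: {S26, S39}
Reachable set: {S0, S1, S2, S3, S5, S6, S7, S8, S10, S11, S12, S13, S14, S15, S18, S20, S24, S25, S26, S27, S29, S30, S31, S32, S33, S34, S37, S38, S39, S40}
Count = 30

30


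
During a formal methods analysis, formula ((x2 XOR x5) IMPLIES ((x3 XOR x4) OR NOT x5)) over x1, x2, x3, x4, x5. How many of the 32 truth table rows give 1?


Formula: ((x2 XOR x5) IMPLIES ((x3 XOR x4) OR NOT x5)) over 5 vars (32 rows)
Evaluate each row (x1, x2, x3, x4, x5 as bits, MSB first):
  row 0 [00000]: ((0 XOR 0) IMPLIES ((0 XOR 0) OR NOT 0)) -> 1
  row 1 [00001]: ((0 XOR 1) IMPLIES ((0 XOR 0) OR NOT 1)) -> 0
  row 2 [00010]: ((0 XOR 0) IMPLIES ((0 XOR 1) OR NOT 0)) -> 1
  row 3 [00011]: ((0 XOR 1) IMPLIES ((0 XOR 1) OR NOT 1)) -> 1
  row 4 [00100]: ((0 XOR 0) IMPLIES ((1 XOR 0) OR NOT 0)) -> 1
  row 5 [00101]: ((0 XOR 1) IMPLIES ((1 XOR 0) OR NOT 1)) -> 1
  row 6 [00110]: ((0 XOR 0) IMPLIES ((1 XOR 1) OR NOT 0)) -> 1
  row 7 [00111]: ((0 XOR 1) IMPLIES ((1 XOR 1) OR NOT 1)) -> 0
  row 8 [01000]: ((1 XOR 0) IMPLIES ((0 XOR 0) OR NOT 0)) -> 1
  row 9 [01001]: ((1 XOR 1) IMPLIES ((0 XOR 0) OR NOT 1)) -> 1
  row 10 [01010]: ((1 XOR 0) IMPLIES ((0 XOR 1) OR NOT 0)) -> 1
  row 11 [01011]: ((1 XOR 1) IMPLIES ((0 XOR 1) OR NOT 1)) -> 1
  row 12 [01100]: ((1 XOR 0) IMPLIES ((1 XOR 0) OR NOT 0)) -> 1
  row 13 [01101]: ((1 XOR 1) IMPLIES ((1 XOR 0) OR NOT 1)) -> 1
  row 14 [01110]: ((1 XOR 0) IMPLIES ((1 XOR 1) OR NOT 0)) -> 1
  row 15 [01111]: ((1 XOR 1) IMPLIES ((1 XOR 1) OR NOT 1)) -> 1
  row 16 [10000]: ((0 XOR 0) IMPLIES ((0 XOR 0) OR NOT 0)) -> 1
  row 17 [10001]: ((0 XOR 1) IMPLIES ((0 XOR 0) OR NOT 1)) -> 0
  row 18 [10010]: ((0 XOR 0) IMPLIES ((0 XOR 1) OR NOT 0)) -> 1
  row 19 [10011]: ((0 XOR 1) IMPLIES ((0 XOR 1) OR NOT 1)) -> 1
  row 20 [10100]: ((0 XOR 0) IMPLIES ((1 XOR 0) OR NOT 0)) -> 1
  row 21 [10101]: ((0 XOR 1) IMPLIES ((1 XOR 0) OR NOT 1)) -> 1
  row 22 [10110]: ((0 XOR 0) IMPLIES ((1 XOR 1) OR NOT 0)) -> 1
  row 23 [10111]: ((0 XOR 1) IMPLIES ((1 XOR 1) OR NOT 1)) -> 0
  row 24 [11000]: ((1 XOR 0) IMPLIES ((0 XOR 0) OR NOT 0)) -> 1
  row 25 [11001]: ((1 XOR 1) IMPLIES ((0 XOR 0) OR NOT 1)) -> 1
  row 26 [11010]: ((1 XOR 0) IMPLIES ((0 XOR 1) OR NOT 0)) -> 1
  row 27 [11011]: ((1 XOR 1) IMPLIES ((0 XOR 1) OR NOT 1)) -> 1
  row 28 [11100]: ((1 XOR 0) IMPLIES ((1 XOR 0) OR NOT 0)) -> 1
  row 29 [11101]: ((1 XOR 1) IMPLIES ((1 XOR 0) OR NOT 1)) -> 1
  row 30 [11110]: ((1 XOR 0) IMPLIES ((1 XOR 1) OR NOT 0)) -> 1
  row 31 [11111]: ((1 XOR 1) IMPLIES ((1 XOR 1) OR NOT 1)) -> 1
Full result column, 8 rows per line (x1,x2 fixed per line; x3,x4,x5 runs 000..111 left to right):
  rows 0-7 [x1,x2=00]: 10111110  (ones: 6)
  rows 8-15 [x1,x2=01]: 11111111  (ones: 8)
  rows 16-23 [x1,x2=10]: 10111110  (ones: 6)
  rows 24-31 [x1,x2=11]: 11111111  (ones: 8)
Count of 1-rows = 6+8+6+8 = 28

28


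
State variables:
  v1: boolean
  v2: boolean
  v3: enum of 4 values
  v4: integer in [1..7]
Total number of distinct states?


State space = product of domain sizes of all variables.
Domain sizes:
  v1 (boolean): 2
  v2 (boolean): 2
  v3 (enum of 4 values): 4
  v4 (integer in [1..7]): 7
Product = 2 * 2 * 4 * 7 = 112

112


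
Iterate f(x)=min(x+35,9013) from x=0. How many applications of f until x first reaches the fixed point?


Step 1: x=0, cap=9013, increment=35
Step 2: x grows by 35 each step until capped at 9013; fixed point is x=9013
Step 3: iterations = ceil(9013/35) = 258

258


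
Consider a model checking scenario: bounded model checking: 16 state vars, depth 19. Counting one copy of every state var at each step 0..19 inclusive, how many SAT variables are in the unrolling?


BMC unrolls to depth k, creating one copy of each state var for steps 0..k.
Step count = 19 + 1 = 20 (steps 0 through 19)
Vars per step = 16
Total = 16 * 20 = 320

320


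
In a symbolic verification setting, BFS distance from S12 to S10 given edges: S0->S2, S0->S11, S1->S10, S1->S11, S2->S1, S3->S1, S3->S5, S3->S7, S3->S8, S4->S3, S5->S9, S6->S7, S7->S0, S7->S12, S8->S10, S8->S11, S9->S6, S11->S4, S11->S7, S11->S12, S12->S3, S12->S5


BFS layer-by-layer from S12:
  dist 0: {S12}
  dist 1: {S3, S5}
  dist 2: {S1, S7, S8, S9}
  dist 3: {S0, S6, S10, S11}
  -> S10 reached at distance 3
Shortest path length = 3

3


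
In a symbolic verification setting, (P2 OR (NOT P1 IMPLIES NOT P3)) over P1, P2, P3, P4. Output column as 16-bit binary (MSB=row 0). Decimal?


Formula: (P2 OR (NOT P1 IMPLIES NOT P3)) over P1, P2, P3, P4 (16 rows)
Evaluate each row (bits = P1,P2,P3,P4, MSB first):
  row 0 [0000]: (0 OR (NOT 0 IMPLIES NOT 0)) -> 1
  row 1 [0001]: (0 OR (NOT 0 IMPLIES NOT 0)) -> 1
  row 2 [0010]: (0 OR (NOT 0 IMPLIES NOT 1)) -> 0
  row 3 [0011]: (0 OR (NOT 0 IMPLIES NOT 1)) -> 0
  row 4 [0100]: (1 OR (NOT 0 IMPLIES NOT 0)) -> 1
  row 5 [0101]: (1 OR (NOT 0 IMPLIES NOT 0)) -> 1
  row 6 [0110]: (1 OR (NOT 0 IMPLIES NOT 1)) -> 1
  row 7 [0111]: (1 OR (NOT 0 IMPLIES NOT 1)) -> 1
  row 8 [1000]: (0 OR (NOT 1 IMPLIES NOT 0)) -> 1
  row 9 [1001]: (0 OR (NOT 1 IMPLIES NOT 0)) -> 1
  row 10 [1010]: (0 OR (NOT 1 IMPLIES NOT 1)) -> 1
  row 11 [1011]: (0 OR (NOT 1 IMPLIES NOT 1)) -> 1
  row 12 [1100]: (1 OR (NOT 1 IMPLIES NOT 0)) -> 1
  row 13 [1101]: (1 OR (NOT 1 IMPLIES NOT 0)) -> 1
  row 14 [1110]: (1 OR (NOT 1 IMPLIES NOT 1)) -> 1
  row 15 [1111]: (1 OR (NOT 1 IMPLIES NOT 1)) -> 1
Full result column, 4 rows per line (P1,P2 fixed per line; P3,P4 runs 00..11 left to right):
  rows 0-3 [P1,P2=00]: 1100  = hex C
  rows 4-7 [P1,P2=01]: 1111  = hex F
  rows 8-11 [P1,P2=10]: 1111  = hex F
  rows 12-15 [P1,P2=11]: 1111  = hex F
Output column (row 0 .. row 15) = 1100111111111111
Output column grouped in 4s = 1100 1111 1111 1111 = 0xCFFF
Convert to decimal digit by digit (value = value*16 + digit):
  C -> 12
  12*16 + 15 (F) = 207
  207*16 + 15 (F) = 3327
  3327*16 + 15 (F) = 53247
Decimal = 53247

53247


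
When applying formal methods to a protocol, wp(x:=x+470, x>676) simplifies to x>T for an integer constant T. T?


Formula: wp(x:=E, P) = P[E/x] (substitute E for x in postcondition)
Step 1: Postcondition: x>676
Step 2: Substitute x+470 for x: x+470>676
Step 3: Solve for x: x > 676-470 = 206

206


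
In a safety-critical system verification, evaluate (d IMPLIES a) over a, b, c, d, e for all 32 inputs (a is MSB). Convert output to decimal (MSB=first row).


Formula: (d IMPLIES a) over a, b, c, d, e (32 rows)
Evaluate each row (bits = a,b,c,d,e, MSB first):
  row 0 [00000]: (0 IMPLIES 0) -> 1
  row 1 [00001]: (0 IMPLIES 0) -> 1
  row 2 [00010]: (1 IMPLIES 0) -> 0
  row 3 [00011]: (1 IMPLIES 0) -> 0
  row 4 [00100]: (0 IMPLIES 0) -> 1
  row 5 [00101]: (0 IMPLIES 0) -> 1
  row 6 [00110]: (1 IMPLIES 0) -> 0
  row 7 [00111]: (1 IMPLIES 0) -> 0
  row 8 [01000]: (0 IMPLIES 0) -> 1
  row 9 [01001]: (0 IMPLIES 0) -> 1
  row 10 [01010]: (1 IMPLIES 0) -> 0
  row 11 [01011]: (1 IMPLIES 0) -> 0
  row 12 [01100]: (0 IMPLIES 0) -> 1
  row 13 [01101]: (0 IMPLIES 0) -> 1
  row 14 [01110]: (1 IMPLIES 0) -> 0
  row 15 [01111]: (1 IMPLIES 0) -> 0
  row 16 [10000]: (0 IMPLIES 1) -> 1
  row 17 [10001]: (0 IMPLIES 1) -> 1
  row 18 [10010]: (1 IMPLIES 1) -> 1
  row 19 [10011]: (1 IMPLIES 1) -> 1
  row 20 [10100]: (0 IMPLIES 1) -> 1
  row 21 [10101]: (0 IMPLIES 1) -> 1
  row 22 [10110]: (1 IMPLIES 1) -> 1
  row 23 [10111]: (1 IMPLIES 1) -> 1
  row 24 [11000]: (0 IMPLIES 1) -> 1
  row 25 [11001]: (0 IMPLIES 1) -> 1
  row 26 [11010]: (1 IMPLIES 1) -> 1
  row 27 [11011]: (1 IMPLIES 1) -> 1
  row 28 [11100]: (0 IMPLIES 1) -> 1
  row 29 [11101]: (0 IMPLIES 1) -> 1
  row 30 [11110]: (1 IMPLIES 1) -> 1
  row 31 [11111]: (1 IMPLIES 1) -> 1
Full result column, 4 rows per line (a,b,c fixed per line; d,e runs 00..11 left to right):
  rows 0-3 [a,b,c=000]: 1100  = hex C
  rows 4-7 [a,b,c=001]: 1100  = hex C
  rows 8-11 [a,b,c=010]: 1100  = hex C
  rows 12-15 [a,b,c=011]: 1100  = hex C
  rows 16-19 [a,b,c=100]: 1111  = hex F
  rows 20-23 [a,b,c=101]: 1111  = hex F
  rows 24-27 [a,b,c=110]: 1111  = hex F
  rows 28-31 [a,b,c=111]: 1111  = hex F
Output column (row 0 .. row 31) = 11001100110011001111111111111111
Output column grouped in 4s = 1100 1100 1100 1100 1111 1111 1111 1111 = 0xCCCCFFFF
Convert to decimal digit by digit (value = value*16 + digit):
  C -> 12
  12*16 + 12 (C) = 204
  204*16 + 12 (C) = 3276
  3276*16 + 12 (C) = 52428
  52428*16 + 15 (F) = 838863
  838863*16 + 15 (F) = 13421823
  13421823*16 + 15 (F) = 214749183
  214749183*16 + 15 (F) = 3435986943
Decimal = 3435986943

3435986943


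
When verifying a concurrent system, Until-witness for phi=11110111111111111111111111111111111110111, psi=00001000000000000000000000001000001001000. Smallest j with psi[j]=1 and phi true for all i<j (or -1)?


(phi U psi) at 0: need smallest j with psi[j]=1 and phi[i]=1 for all i in [0,j).
Scan from step 0:
  step 0: phi=1, psi=0 -> continue
  step 1: phi=1, psi=0 -> continue
  step 2: phi=1, psi=0 -> continue
  step 3: phi=1, psi=0 -> continue
  step 4: psi=1 and phi held for [0,4) -> witness found
Witness step = 4

4


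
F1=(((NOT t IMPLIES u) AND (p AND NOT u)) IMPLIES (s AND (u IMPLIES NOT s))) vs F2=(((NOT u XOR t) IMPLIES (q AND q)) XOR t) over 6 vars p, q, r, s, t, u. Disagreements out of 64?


F1 = (((NOT t IMPLIES u) AND (p AND NOT u)) IMPLIES (s AND (u IMPLIES NOT s)))
F2 = (((NOT u XOR t) IMPLIES (q AND q)) XOR t)
Evaluate both on each of 64 rows (bits = p,q,r,s,t,u):
  row 0 [000000]: F1=1 F2=0 (differ) -> 1
  row 1 [000001]: F1=1 F2=1 -> 0
  row 2 [000010]: F1=1 F2=0 (differ) -> 1
  row 3 [000011]: F1=1 F2=1 -> 0
  row 4 [000100]: F1=1 F2=0 (differ) -> 1
  (every remaining row is evaluated the same way; all 64 results are listed next)
Full result column, 8 rows per line (p,q,r fixed per line; s,t,u runs 000..111 left to right):
  rows 0-7 [p,q,r=000]: 10101010  (ones: 4)
  rows 8-15 [p,q,r=001]: 10101010  (ones: 4)
  rows 16-23 [p,q,r=010]: 00110011  (ones: 4)
  rows 24-31 [p,q,r=011]: 00110011  (ones: 4)
  rows 32-39 [p,q,r=100]: 10001010  (ones: 3)
  rows 40-47 [p,q,r=101]: 10001010  (ones: 3)
  rows 48-55 [p,q,r=110]: 00010011  (ones: 3)
  rows 56-63 [p,q,r=111]: 00010011  (ones: 3)
Disagreements = 4+4+4+4+3+3+3+3 = 28

28


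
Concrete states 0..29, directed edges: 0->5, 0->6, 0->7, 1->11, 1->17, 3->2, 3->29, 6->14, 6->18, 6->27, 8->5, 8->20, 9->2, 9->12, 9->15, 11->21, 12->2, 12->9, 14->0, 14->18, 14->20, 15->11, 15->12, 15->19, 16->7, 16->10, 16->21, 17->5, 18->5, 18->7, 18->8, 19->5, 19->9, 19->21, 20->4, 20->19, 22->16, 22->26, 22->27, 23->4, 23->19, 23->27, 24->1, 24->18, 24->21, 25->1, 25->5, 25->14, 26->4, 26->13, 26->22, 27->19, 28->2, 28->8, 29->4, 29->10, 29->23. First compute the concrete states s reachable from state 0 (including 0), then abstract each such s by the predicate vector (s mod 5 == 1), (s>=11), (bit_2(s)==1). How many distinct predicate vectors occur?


BFS from 0:
Concrete reachable: {0, 2, 4, 5, 6, 7, 8, 9, 11, 12, 14, 15, 18, 19, 20, 21, 27}
Abstract via predicates (s mod 5 == 1), (s>=11), (bit_2(s)==1):
  (0,0,0) <- {0, 2, 8, 9}
  (0,0,1) <- {4, 5, 7}
  (0,1,0) <- {18, 19, 27}
  (0,1,1) <- {12, 14, 15, 20}
  (1,0,1) <- {6}
  (1,1,0) <- {11}
  (1,1,1) <- {21}
Distinct abstract states = 7

7


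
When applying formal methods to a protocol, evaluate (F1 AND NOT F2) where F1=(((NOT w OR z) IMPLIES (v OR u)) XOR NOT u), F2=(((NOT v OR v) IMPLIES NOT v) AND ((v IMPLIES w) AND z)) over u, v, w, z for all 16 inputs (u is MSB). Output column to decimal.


F1 = (((NOT w OR z) IMPLIES (v OR u)) XOR NOT u)
F2 = (((NOT v OR v) IMPLIES NOT v) AND ((v IMPLIES w) AND z))
Counterexample to F1=>F2 is where F1=1 and F2=0.
Evaluate each row (bits = u,v,w,z, MSB first):
  row 0 [0000]: F1=1 F2=0 -> F1&~F2 -> 1
  row 1 [0001]: F1=1 F2=1 -> F1&~F2 -> 0
  row 2 [0010]: F1=0 F2=0 -> F1&~F2 -> 0
  row 3 [0011]: F1=1 F2=1 -> F1&~F2 -> 0
  row 4 [0100]: F1=0 F2=0 -> F1&~F2 -> 0
  row 5 [0101]: F1=0 F2=0 -> F1&~F2 -> 0
  row 6 [0110]: F1=0 F2=0 -> F1&~F2 -> 0
  row 7 [0111]: F1=0 F2=0 -> F1&~F2 -> 0
  row 8 [1000]: F1=1 F2=0 -> F1&~F2 -> 1
  row 9 [1001]: F1=1 F2=1 -> F1&~F2 -> 0
  row 10 [1010]: F1=1 F2=0 -> F1&~F2 -> 1
  row 11 [1011]: F1=1 F2=1 -> F1&~F2 -> 0
  row 12 [1100]: F1=1 F2=0 -> F1&~F2 -> 1
  row 13 [1101]: F1=1 F2=0 -> F1&~F2 -> 1
  row 14 [1110]: F1=1 F2=0 -> F1&~F2 -> 1
  row 15 [1111]: F1=1 F2=0 -> F1&~F2 -> 1
Full result column, 4 rows per line (u,v fixed per line; w,z runs 00..11 left to right):
  rows 0-3 [u,v=00]: 1000  = hex 8
  rows 4-7 [u,v=01]: 0000  = hex 0
  rows 8-11 [u,v=10]: 1010  = hex A
  rows 12-15 [u,v=11]: 1111  = hex F
Counterexample vector (row 0 .. row 15) = 1000000010101111
Output column grouped in 4s = 1000 0000 1010 1111 = 0x80AF
Convert to decimal digit by digit (value = value*16 + digit):
  8 -> 8
  8*16 + 0 = 128
  128*16 + 10 (A) = 2058
  2058*16 + 15 (F) = 32943
Decimal = 32943

32943


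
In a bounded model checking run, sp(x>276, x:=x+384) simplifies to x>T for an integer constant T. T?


Formula: sp(P, x:=E) = exists old_x. (x = E[old_x/x]) AND P[old_x/x] (old_x is the value of x before the assignment; eliminate old_x by solving x = E[old_x/x] for old_x)
Step 1: Precondition P: x>276, i.e. old_x > 276
Step 2: Assignment gives x = old_x + 384, so old_x = x - 384
Step 3: Substitute into P: x - 384 > 276
Step 4: Simplify: x > 276+384 = 660

660


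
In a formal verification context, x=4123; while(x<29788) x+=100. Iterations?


Step 1: x goes from 4123 toward 29788 by 100; the body runs while x<29788, so iterations = ceil((bound-start)/step)
Step 2: Distance=25665
Step 3: ceil(25665/100)=257

257


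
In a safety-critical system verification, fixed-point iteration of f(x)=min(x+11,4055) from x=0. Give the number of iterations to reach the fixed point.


Step 1: x=0, cap=4055, increment=11
Step 2: x grows by 11 each step until capped at 4055; fixed point is x=4055
Step 3: iterations = ceil(4055/11) = 369

369


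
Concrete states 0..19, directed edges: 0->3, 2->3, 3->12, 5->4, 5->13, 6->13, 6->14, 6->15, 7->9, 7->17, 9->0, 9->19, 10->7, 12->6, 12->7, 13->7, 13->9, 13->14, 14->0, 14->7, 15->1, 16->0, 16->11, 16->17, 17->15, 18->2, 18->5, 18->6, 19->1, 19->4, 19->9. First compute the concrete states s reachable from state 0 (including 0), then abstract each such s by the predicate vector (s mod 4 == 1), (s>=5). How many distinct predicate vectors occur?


BFS from 0:
Concrete reachable: {0, 1, 3, 4, 6, 7, 9, 12, 13, 14, 15, 17, 19}
Abstract via predicates (s mod 4 == 1), (s>=5):
  (0,0) <- {0, 3, 4}
  (0,1) <- {6, 7, 12, 14, 15, 19}
  (1,0) <- {1}
  (1,1) <- {9, 13, 17}
Distinct abstract states = 4

4


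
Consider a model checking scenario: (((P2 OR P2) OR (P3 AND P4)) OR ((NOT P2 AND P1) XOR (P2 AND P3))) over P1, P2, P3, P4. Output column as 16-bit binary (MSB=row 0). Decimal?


Formula: (((P2 OR P2) OR (P3 AND P4)) OR ((NOT P2 AND P1) XOR (P2 AND P3))) over P1, P2, P3, P4 (16 rows)
Evaluate each row (bits = P1,P2,P3,P4, MSB first):
  row 0 [0000]: (((0 OR 0) OR (0 AND 0)) OR ((NOT 0 AND 0) XOR (0 AND 0))) -> 0
  row 1 [0001]: (((0 OR 0) OR (0 AND 1)) OR ((NOT 0 AND 0) XOR (0 AND 0))) -> 0
  row 2 [0010]: (((0 OR 0) OR (1 AND 0)) OR ((NOT 0 AND 0) XOR (0 AND 1))) -> 0
  row 3 [0011]: (((0 OR 0) OR (1 AND 1)) OR ((NOT 0 AND 0) XOR (0 AND 1))) -> 1
  row 4 [0100]: (((1 OR 1) OR (0 AND 0)) OR ((NOT 1 AND 0) XOR (1 AND 0))) -> 1
  row 5 [0101]: (((1 OR 1) OR (0 AND 1)) OR ((NOT 1 AND 0) XOR (1 AND 0))) -> 1
  row 6 [0110]: (((1 OR 1) OR (1 AND 0)) OR ((NOT 1 AND 0) XOR (1 AND 1))) -> 1
  row 7 [0111]: (((1 OR 1) OR (1 AND 1)) OR ((NOT 1 AND 0) XOR (1 AND 1))) -> 1
  row 8 [1000]: (((0 OR 0) OR (0 AND 0)) OR ((NOT 0 AND 1) XOR (0 AND 0))) -> 1
  row 9 [1001]: (((0 OR 0) OR (0 AND 1)) OR ((NOT 0 AND 1) XOR (0 AND 0))) -> 1
  row 10 [1010]: (((0 OR 0) OR (1 AND 0)) OR ((NOT 0 AND 1) XOR (0 AND 1))) -> 1
  row 11 [1011]: (((0 OR 0) OR (1 AND 1)) OR ((NOT 0 AND 1) XOR (0 AND 1))) -> 1
  row 12 [1100]: (((1 OR 1) OR (0 AND 0)) OR ((NOT 1 AND 1) XOR (1 AND 0))) -> 1
  row 13 [1101]: (((1 OR 1) OR (0 AND 1)) OR ((NOT 1 AND 1) XOR (1 AND 0))) -> 1
  row 14 [1110]: (((1 OR 1) OR (1 AND 0)) OR ((NOT 1 AND 1) XOR (1 AND 1))) -> 1
  row 15 [1111]: (((1 OR 1) OR (1 AND 1)) OR ((NOT 1 AND 1) XOR (1 AND 1))) -> 1
Full result column, 4 rows per line (P1,P2 fixed per line; P3,P4 runs 00..11 left to right):
  rows 0-3 [P1,P2=00]: 0001  = hex 1
  rows 4-7 [P1,P2=01]: 1111  = hex F
  rows 8-11 [P1,P2=10]: 1111  = hex F
  rows 12-15 [P1,P2=11]: 1111  = hex F
Output column (row 0 .. row 15) = 0001111111111111
Output column grouped in 4s = 0001 1111 1111 1111 = 0x1FFF
Convert to decimal digit by digit (value = value*16 + digit):
  1 -> 1
  1*16 + 15 (F) = 31
  31*16 + 15 (F) = 511
  511*16 + 15 (F) = 8191
Decimal = 8191

8191


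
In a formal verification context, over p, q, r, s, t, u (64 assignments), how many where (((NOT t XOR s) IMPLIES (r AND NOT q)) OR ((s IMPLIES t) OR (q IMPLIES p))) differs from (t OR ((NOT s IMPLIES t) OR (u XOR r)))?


F1 = (((NOT t XOR s) IMPLIES (r AND NOT q)) OR ((s IMPLIES t) OR (q IMPLIES p)))
F2 = (t OR ((NOT s IMPLIES t) OR (u XOR r)))
Evaluate both on each of 64 rows (bits = p,q,r,s,t,u):
  row 0 [000000]: F1=1 F2=0 (differ) -> 1
  row 1 [000001]: F1=1 F2=1 -> 0
  row 2 [000010]: F1=1 F2=1 -> 0
  row 3 [000011]: F1=1 F2=1 -> 0
  row 4 [000100]: F1=1 F2=1 -> 0
  (every remaining row is evaluated the same way; all 64 results are listed next)
Full result column, 8 rows per line (p,q,r fixed per line; s,t,u runs 000..111 left to right):
  rows 0-7 [p,q,r=000]: 10000000  (ones: 1)
  rows 8-15 [p,q,r=001]: 01000000  (ones: 1)
  rows 16-23 [p,q,r=010]: 10000000  (ones: 1)
  rows 24-31 [p,q,r=011]: 01000000  (ones: 1)
  rows 32-39 [p,q,r=100]: 10000000  (ones: 1)
  rows 40-47 [p,q,r=101]: 01000000  (ones: 1)
  rows 48-55 [p,q,r=110]: 10000000  (ones: 1)
  rows 56-63 [p,q,r=111]: 01000000  (ones: 1)
Disagreements = 1+1+1+1+1+1+1+1 = 8

8


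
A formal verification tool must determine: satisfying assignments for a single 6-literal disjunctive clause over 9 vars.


Step 1: Total=2^9=512
Step 2: Unsat when all 6 false: 2^3=8
Step 3: Sat=512-8=504

504


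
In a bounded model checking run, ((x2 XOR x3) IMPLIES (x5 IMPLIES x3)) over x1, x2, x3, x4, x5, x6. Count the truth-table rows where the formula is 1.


Formula: ((x2 XOR x3) IMPLIES (x5 IMPLIES x3)) over 6 vars (64 rows)
Evaluate each row (x1, x2, x3, x4, x5, x6 as bits, MSB first):
  row 0 [000000]: ((0 XOR 0) IMPLIES (0 IMPLIES 0)) -> 1
  row 1 [000001]: ((0 XOR 0) IMPLIES (0 IMPLIES 0)) -> 1
  row 2 [000010]: ((0 XOR 0) IMPLIES (1 IMPLIES 0)) -> 1
  row 3 [000011]: ((0 XOR 0) IMPLIES (1 IMPLIES 0)) -> 1
  row 4 [000100]: ((0 XOR 0) IMPLIES (0 IMPLIES 0)) -> 1
  (every remaining row is evaluated the same way; all 64 results are listed next)
Full result column, 8 rows per line (x1,x2,x3 fixed per line; x4,x5,x6 runs 000..111 left to right):
  rows 0-7 [x1,x2,x3=000]: 11111111  (ones: 8)
  rows 8-15 [x1,x2,x3=001]: 11111111  (ones: 8)
  rows 16-23 [x1,x2,x3=010]: 11001100  (ones: 4)
  rows 24-31 [x1,x2,x3=011]: 11111111  (ones: 8)
  rows 32-39 [x1,x2,x3=100]: 11111111  (ones: 8)
  rows 40-47 [x1,x2,x3=101]: 11111111  (ones: 8)
  rows 48-55 [x1,x2,x3=110]: 11001100  (ones: 4)
  rows 56-63 [x1,x2,x3=111]: 11111111  (ones: 8)
Count of 1-rows = 8+8+4+8+8+8+4+8 = 56

56


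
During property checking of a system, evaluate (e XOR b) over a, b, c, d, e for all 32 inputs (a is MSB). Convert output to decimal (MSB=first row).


Formula: (e XOR b) over a, b, c, d, e (32 rows)
Evaluate each row (bits = a,b,c,d,e, MSB first):
  row 0 [00000]: (0 XOR 0) -> 0
  row 1 [00001]: (1 XOR 0) -> 1
  row 2 [00010]: (0 XOR 0) -> 0
  row 3 [00011]: (1 XOR 0) -> 1
  row 4 [00100]: (0 XOR 0) -> 0
  row 5 [00101]: (1 XOR 0) -> 1
  row 6 [00110]: (0 XOR 0) -> 0
  row 7 [00111]: (1 XOR 0) -> 1
  row 8 [01000]: (0 XOR 1) -> 1
  row 9 [01001]: (1 XOR 1) -> 0
  row 10 [01010]: (0 XOR 1) -> 1
  row 11 [01011]: (1 XOR 1) -> 0
  row 12 [01100]: (0 XOR 1) -> 1
  row 13 [01101]: (1 XOR 1) -> 0
  row 14 [01110]: (0 XOR 1) -> 1
  row 15 [01111]: (1 XOR 1) -> 0
  row 16 [10000]: (0 XOR 0) -> 0
  row 17 [10001]: (1 XOR 0) -> 1
  row 18 [10010]: (0 XOR 0) -> 0
  row 19 [10011]: (1 XOR 0) -> 1
  row 20 [10100]: (0 XOR 0) -> 0
  row 21 [10101]: (1 XOR 0) -> 1
  row 22 [10110]: (0 XOR 0) -> 0
  row 23 [10111]: (1 XOR 0) -> 1
  row 24 [11000]: (0 XOR 1) -> 1
  row 25 [11001]: (1 XOR 1) -> 0
  row 26 [11010]: (0 XOR 1) -> 1
  row 27 [11011]: (1 XOR 1) -> 0
  row 28 [11100]: (0 XOR 1) -> 1
  row 29 [11101]: (1 XOR 1) -> 0
  row 30 [11110]: (0 XOR 1) -> 1
  row 31 [11111]: (1 XOR 1) -> 0
Full result column, 4 rows per line (a,b,c fixed per line; d,e runs 00..11 left to right):
  rows 0-3 [a,b,c=000]: 0101  = hex 5
  rows 4-7 [a,b,c=001]: 0101  = hex 5
  rows 8-11 [a,b,c=010]: 1010  = hex A
  rows 12-15 [a,b,c=011]: 1010  = hex A
  rows 16-19 [a,b,c=100]: 0101  = hex 5
  rows 20-23 [a,b,c=101]: 0101  = hex 5
  rows 24-27 [a,b,c=110]: 1010  = hex A
  rows 28-31 [a,b,c=111]: 1010  = hex A
Output column (row 0 .. row 31) = 01010101101010100101010110101010
Output column grouped in 4s = 0101 0101 1010 1010 0101 0101 1010 1010 = 0x55AA55AA
Convert to decimal digit by digit (value = value*16 + digit):
  5 -> 5
  5*16 + 5 = 85
  85*16 + 10 (A) = 1370
  1370*16 + 10 (A) = 21930
  21930*16 + 5 = 350885
  350885*16 + 5 = 5614165
  5614165*16 + 10 (A) = 89826650
  89826650*16 + 10 (A) = 1437226410
Decimal = 1437226410

1437226410


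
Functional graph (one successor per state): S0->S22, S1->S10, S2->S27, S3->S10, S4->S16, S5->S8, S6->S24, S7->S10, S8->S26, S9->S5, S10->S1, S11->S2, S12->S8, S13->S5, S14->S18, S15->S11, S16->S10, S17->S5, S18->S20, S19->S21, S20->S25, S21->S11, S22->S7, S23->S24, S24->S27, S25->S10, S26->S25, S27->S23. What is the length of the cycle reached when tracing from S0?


Trace from S0 until a state repeats:
  S0 -> S22 -> S7 -> S10 -> S1 -> S10
S10 first seen at step 3, revisited at step 5.
Cycle length = 5 - 3 = 2

2


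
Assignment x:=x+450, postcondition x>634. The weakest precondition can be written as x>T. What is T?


Formula: wp(x:=E, P) = P[E/x] (substitute E for x in postcondition)
Step 1: Postcondition: x>634
Step 2: Substitute x+450 for x: x+450>634
Step 3: Solve for x: x > 634-450 = 184

184


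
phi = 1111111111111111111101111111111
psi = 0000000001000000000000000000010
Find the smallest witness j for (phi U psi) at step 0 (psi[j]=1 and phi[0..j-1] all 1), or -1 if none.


(phi U psi) at 0: need smallest j with psi[j]=1 and phi[i]=1 for all i in [0,j).
Scan from step 0:
  step 0: phi=1, psi=0 -> continue
  step 1: phi=1, psi=0 -> continue
  step 2: phi=1, psi=0 -> continue
  step 3: phi=1, psi=0 -> continue
  step 9: psi=1 and phi held for [0,9) -> witness found
Witness step = 9

9


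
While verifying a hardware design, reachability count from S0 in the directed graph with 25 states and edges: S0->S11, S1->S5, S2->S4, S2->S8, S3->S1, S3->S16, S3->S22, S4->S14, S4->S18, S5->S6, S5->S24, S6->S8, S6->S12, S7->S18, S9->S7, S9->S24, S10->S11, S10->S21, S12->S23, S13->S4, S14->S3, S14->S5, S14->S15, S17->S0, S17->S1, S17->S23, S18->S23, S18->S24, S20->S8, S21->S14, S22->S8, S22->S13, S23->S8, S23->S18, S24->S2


BFS from S0:
  layer 0: {S0}
  layer 1: {S11}
Reachable set: {S0, S11}
Count = 2

2


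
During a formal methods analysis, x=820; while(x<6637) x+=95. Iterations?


Step 1: x goes from 820 toward 6637 by 95; the body runs while x<6637, so iterations = ceil((bound-start)/step)
Step 2: Distance=5817
Step 3: ceil(5817/95)=62

62


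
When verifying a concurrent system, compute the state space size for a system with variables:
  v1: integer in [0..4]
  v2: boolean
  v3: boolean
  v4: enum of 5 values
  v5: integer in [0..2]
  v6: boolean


State space = product of domain sizes of all variables.
Domain sizes:
  v1 (integer in [0..4]): 5
  v2 (boolean): 2
  v3 (boolean): 2
  v4 (enum of 5 values): 5
  v5 (integer in [0..2]): 3
  v6 (boolean): 2
Product = 5 * 2 * 2 * 5 * 3 * 2 = 600

600
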